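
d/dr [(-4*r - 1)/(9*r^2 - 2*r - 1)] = 2*(18*r^2 + 9*r + 1)/(81*r^4 - 36*r^3 - 14*r^2 + 4*r + 1)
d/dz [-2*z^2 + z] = 1 - 4*z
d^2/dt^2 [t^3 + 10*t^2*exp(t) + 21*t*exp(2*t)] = 10*t^2*exp(t) + 84*t*exp(2*t) + 40*t*exp(t) + 6*t + 84*exp(2*t) + 20*exp(t)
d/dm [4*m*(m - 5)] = 8*m - 20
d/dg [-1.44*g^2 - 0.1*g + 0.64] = -2.88*g - 0.1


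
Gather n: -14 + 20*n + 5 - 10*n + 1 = 10*n - 8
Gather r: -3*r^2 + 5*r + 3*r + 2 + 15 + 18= -3*r^2 + 8*r + 35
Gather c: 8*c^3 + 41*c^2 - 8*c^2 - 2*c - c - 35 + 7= 8*c^3 + 33*c^2 - 3*c - 28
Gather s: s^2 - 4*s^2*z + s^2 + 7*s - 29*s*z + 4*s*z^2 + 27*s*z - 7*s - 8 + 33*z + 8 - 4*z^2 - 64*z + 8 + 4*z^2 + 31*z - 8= s^2*(2 - 4*z) + s*(4*z^2 - 2*z)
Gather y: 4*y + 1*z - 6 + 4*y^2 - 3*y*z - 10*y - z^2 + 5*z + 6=4*y^2 + y*(-3*z - 6) - z^2 + 6*z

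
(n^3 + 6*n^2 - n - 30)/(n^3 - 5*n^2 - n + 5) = (n^3 + 6*n^2 - n - 30)/(n^3 - 5*n^2 - n + 5)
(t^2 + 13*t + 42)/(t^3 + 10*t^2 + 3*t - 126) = 1/(t - 3)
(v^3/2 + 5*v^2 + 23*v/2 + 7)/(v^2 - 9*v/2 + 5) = (v^3 + 10*v^2 + 23*v + 14)/(2*v^2 - 9*v + 10)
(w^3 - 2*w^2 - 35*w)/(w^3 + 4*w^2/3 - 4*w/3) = 3*(w^2 - 2*w - 35)/(3*w^2 + 4*w - 4)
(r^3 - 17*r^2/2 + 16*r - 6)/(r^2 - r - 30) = (r^2 - 5*r/2 + 1)/(r + 5)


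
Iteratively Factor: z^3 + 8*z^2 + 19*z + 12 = (z + 1)*(z^2 + 7*z + 12) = (z + 1)*(z + 4)*(z + 3)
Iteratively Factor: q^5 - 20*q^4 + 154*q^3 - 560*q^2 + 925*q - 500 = (q - 1)*(q^4 - 19*q^3 + 135*q^2 - 425*q + 500) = (q - 5)*(q - 1)*(q^3 - 14*q^2 + 65*q - 100) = (q - 5)^2*(q - 1)*(q^2 - 9*q + 20) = (q - 5)^2*(q - 4)*(q - 1)*(q - 5)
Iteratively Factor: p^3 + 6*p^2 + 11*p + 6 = (p + 3)*(p^2 + 3*p + 2) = (p + 1)*(p + 3)*(p + 2)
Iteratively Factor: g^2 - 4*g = (g)*(g - 4)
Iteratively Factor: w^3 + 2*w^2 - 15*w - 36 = (w + 3)*(w^2 - w - 12) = (w + 3)^2*(w - 4)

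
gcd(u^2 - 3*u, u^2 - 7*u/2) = u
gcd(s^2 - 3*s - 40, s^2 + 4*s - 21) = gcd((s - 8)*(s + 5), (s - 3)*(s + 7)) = 1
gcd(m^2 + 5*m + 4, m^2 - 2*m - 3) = m + 1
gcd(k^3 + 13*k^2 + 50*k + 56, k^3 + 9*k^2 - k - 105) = k + 7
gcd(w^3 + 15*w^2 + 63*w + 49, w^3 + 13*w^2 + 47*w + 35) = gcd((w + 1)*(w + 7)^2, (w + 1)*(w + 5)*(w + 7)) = w^2 + 8*w + 7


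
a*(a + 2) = a^2 + 2*a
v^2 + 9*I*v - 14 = (v + 2*I)*(v + 7*I)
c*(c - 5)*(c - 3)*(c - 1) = c^4 - 9*c^3 + 23*c^2 - 15*c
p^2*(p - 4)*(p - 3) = p^4 - 7*p^3 + 12*p^2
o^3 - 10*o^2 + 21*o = o*(o - 7)*(o - 3)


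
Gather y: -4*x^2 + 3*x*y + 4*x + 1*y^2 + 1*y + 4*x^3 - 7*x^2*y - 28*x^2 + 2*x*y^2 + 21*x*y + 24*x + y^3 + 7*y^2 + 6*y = 4*x^3 - 32*x^2 + 28*x + y^3 + y^2*(2*x + 8) + y*(-7*x^2 + 24*x + 7)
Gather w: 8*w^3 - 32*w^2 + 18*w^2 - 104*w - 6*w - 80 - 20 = 8*w^3 - 14*w^2 - 110*w - 100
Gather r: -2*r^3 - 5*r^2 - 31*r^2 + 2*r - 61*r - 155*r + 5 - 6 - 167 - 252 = -2*r^3 - 36*r^2 - 214*r - 420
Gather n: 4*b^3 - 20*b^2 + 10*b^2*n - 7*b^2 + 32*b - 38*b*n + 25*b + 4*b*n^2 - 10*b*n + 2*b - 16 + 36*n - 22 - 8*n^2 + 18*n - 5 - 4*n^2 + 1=4*b^3 - 27*b^2 + 59*b + n^2*(4*b - 12) + n*(10*b^2 - 48*b + 54) - 42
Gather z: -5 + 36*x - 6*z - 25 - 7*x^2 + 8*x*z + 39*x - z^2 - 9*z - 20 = -7*x^2 + 75*x - z^2 + z*(8*x - 15) - 50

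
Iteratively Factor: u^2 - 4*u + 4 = (u - 2)*(u - 2)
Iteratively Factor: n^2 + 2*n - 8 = (n + 4)*(n - 2)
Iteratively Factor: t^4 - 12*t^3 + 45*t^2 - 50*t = (t - 2)*(t^3 - 10*t^2 + 25*t) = (t - 5)*(t - 2)*(t^2 - 5*t) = t*(t - 5)*(t - 2)*(t - 5)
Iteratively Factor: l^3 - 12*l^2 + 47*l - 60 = (l - 3)*(l^2 - 9*l + 20) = (l - 5)*(l - 3)*(l - 4)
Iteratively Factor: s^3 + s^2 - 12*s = (s - 3)*(s^2 + 4*s) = (s - 3)*(s + 4)*(s)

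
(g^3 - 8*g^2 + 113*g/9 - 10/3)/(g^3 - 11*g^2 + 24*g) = (9*g^3 - 72*g^2 + 113*g - 30)/(9*g*(g^2 - 11*g + 24))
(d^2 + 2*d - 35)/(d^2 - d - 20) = (d + 7)/(d + 4)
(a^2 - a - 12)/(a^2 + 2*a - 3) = (a - 4)/(a - 1)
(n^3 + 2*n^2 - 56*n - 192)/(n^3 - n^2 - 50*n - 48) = (n + 4)/(n + 1)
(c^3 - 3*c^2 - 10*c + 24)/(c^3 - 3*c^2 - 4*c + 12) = (c^2 - c - 12)/(c^2 - c - 6)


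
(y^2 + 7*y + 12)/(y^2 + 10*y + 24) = (y + 3)/(y + 6)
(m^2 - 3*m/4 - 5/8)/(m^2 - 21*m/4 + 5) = (m + 1/2)/(m - 4)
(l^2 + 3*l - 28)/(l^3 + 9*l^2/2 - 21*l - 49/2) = 2*(l - 4)/(2*l^2 - 5*l - 7)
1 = 1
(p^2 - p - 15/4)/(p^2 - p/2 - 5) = (p + 3/2)/(p + 2)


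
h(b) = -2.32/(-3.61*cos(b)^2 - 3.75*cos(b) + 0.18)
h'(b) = -2.32*(-7.22*sin(b)*cos(b) - 3.75*sin(b))/(-3.61*cos(b)^2 - 3.75*cos(b) + 0.18)^2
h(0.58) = 0.42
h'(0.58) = 0.41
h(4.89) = 3.90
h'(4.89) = -32.39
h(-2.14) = -2.01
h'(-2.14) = 0.21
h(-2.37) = -2.29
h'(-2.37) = 2.25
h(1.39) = 3.80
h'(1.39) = 30.86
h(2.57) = -2.97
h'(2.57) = -4.79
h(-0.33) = 0.35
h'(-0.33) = -0.18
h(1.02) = 0.84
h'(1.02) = 1.94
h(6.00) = 0.34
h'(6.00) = -0.15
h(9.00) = -3.87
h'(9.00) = -7.52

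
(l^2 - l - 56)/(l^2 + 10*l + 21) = (l - 8)/(l + 3)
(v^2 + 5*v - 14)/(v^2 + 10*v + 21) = (v - 2)/(v + 3)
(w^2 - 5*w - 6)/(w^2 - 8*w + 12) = (w + 1)/(w - 2)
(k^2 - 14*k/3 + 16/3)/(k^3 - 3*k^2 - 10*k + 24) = (k - 8/3)/(k^2 - k - 12)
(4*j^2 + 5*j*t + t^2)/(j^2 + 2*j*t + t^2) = (4*j + t)/(j + t)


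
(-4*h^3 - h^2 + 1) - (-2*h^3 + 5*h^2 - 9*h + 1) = -2*h^3 - 6*h^2 + 9*h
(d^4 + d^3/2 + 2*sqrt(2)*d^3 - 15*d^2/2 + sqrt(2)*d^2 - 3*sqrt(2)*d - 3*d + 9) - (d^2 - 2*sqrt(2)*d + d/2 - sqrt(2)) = d^4 + d^3/2 + 2*sqrt(2)*d^3 - 17*d^2/2 + sqrt(2)*d^2 - 7*d/2 - sqrt(2)*d + sqrt(2) + 9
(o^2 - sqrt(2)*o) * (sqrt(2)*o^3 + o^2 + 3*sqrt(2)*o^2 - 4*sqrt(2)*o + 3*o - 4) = sqrt(2)*o^5 - o^4 + 3*sqrt(2)*o^4 - 5*sqrt(2)*o^3 - 3*o^3 - 3*sqrt(2)*o^2 + 4*o^2 + 4*sqrt(2)*o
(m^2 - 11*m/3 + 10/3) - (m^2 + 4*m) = 10/3 - 23*m/3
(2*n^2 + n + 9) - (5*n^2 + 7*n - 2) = -3*n^2 - 6*n + 11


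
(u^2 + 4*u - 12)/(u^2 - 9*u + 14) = (u + 6)/(u - 7)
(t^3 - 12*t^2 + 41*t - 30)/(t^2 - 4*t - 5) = (t^2 - 7*t + 6)/(t + 1)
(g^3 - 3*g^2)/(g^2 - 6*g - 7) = g^2*(3 - g)/(-g^2 + 6*g + 7)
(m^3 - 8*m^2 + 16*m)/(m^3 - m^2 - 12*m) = (m - 4)/(m + 3)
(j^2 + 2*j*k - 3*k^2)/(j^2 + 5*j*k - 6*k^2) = (j + 3*k)/(j + 6*k)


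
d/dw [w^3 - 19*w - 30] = 3*w^2 - 19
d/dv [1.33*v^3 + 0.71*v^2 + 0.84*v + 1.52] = 3.99*v^2 + 1.42*v + 0.84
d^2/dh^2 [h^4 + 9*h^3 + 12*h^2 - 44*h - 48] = 12*h^2 + 54*h + 24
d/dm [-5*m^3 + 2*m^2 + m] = -15*m^2 + 4*m + 1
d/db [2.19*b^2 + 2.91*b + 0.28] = 4.38*b + 2.91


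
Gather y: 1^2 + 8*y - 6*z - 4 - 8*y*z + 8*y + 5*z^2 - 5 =y*(16 - 8*z) + 5*z^2 - 6*z - 8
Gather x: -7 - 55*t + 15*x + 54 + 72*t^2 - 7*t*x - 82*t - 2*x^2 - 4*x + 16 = 72*t^2 - 137*t - 2*x^2 + x*(11 - 7*t) + 63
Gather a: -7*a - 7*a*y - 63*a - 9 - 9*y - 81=a*(-7*y - 70) - 9*y - 90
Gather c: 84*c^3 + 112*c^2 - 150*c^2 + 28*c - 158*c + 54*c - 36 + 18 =84*c^3 - 38*c^2 - 76*c - 18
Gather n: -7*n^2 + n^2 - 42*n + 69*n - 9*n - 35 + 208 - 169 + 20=-6*n^2 + 18*n + 24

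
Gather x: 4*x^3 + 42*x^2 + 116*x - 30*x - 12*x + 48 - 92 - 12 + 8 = 4*x^3 + 42*x^2 + 74*x - 48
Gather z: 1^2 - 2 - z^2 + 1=-z^2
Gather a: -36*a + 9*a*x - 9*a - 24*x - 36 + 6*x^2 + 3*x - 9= a*(9*x - 45) + 6*x^2 - 21*x - 45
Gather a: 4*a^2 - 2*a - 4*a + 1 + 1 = 4*a^2 - 6*a + 2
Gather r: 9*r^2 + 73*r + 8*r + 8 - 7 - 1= 9*r^2 + 81*r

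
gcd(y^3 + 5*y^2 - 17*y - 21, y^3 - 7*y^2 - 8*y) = y + 1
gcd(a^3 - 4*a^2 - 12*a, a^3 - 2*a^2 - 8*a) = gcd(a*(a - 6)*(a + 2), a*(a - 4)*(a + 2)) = a^2 + 2*a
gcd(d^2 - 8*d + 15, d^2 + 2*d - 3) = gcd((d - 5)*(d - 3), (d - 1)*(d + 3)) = 1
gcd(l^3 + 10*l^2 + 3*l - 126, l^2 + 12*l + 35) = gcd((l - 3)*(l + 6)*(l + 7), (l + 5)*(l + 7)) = l + 7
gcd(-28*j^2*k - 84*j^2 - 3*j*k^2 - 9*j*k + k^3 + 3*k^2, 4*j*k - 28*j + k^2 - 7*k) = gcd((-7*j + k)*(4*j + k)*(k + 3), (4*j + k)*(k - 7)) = 4*j + k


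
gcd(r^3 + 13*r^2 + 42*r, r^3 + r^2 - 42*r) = r^2 + 7*r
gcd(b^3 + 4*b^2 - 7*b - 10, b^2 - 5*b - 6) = b + 1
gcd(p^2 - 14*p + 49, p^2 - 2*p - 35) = p - 7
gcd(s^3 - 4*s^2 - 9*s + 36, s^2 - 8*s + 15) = s - 3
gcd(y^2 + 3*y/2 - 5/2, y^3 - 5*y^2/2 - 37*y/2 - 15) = y + 5/2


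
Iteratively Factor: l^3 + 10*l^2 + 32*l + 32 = (l + 2)*(l^2 + 8*l + 16) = (l + 2)*(l + 4)*(l + 4)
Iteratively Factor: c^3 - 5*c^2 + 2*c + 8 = (c - 2)*(c^2 - 3*c - 4) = (c - 2)*(c + 1)*(c - 4)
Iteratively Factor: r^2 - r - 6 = (r + 2)*(r - 3)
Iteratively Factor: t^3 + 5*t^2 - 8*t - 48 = (t + 4)*(t^2 + t - 12) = (t - 3)*(t + 4)*(t + 4)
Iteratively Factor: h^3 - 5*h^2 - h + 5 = (h - 5)*(h^2 - 1) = (h - 5)*(h + 1)*(h - 1)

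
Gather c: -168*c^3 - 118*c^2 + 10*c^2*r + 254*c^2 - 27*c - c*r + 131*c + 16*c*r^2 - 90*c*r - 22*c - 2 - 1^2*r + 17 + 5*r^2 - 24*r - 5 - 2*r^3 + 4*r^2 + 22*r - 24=-168*c^3 + c^2*(10*r + 136) + c*(16*r^2 - 91*r + 82) - 2*r^3 + 9*r^2 - 3*r - 14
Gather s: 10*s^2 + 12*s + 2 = 10*s^2 + 12*s + 2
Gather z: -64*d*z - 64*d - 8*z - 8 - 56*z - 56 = -64*d + z*(-64*d - 64) - 64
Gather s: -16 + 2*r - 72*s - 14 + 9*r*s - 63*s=2*r + s*(9*r - 135) - 30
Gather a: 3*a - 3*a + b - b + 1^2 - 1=0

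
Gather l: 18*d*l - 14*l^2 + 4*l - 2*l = -14*l^2 + l*(18*d + 2)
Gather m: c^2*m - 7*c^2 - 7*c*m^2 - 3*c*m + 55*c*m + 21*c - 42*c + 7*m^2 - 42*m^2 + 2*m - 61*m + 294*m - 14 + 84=-7*c^2 - 21*c + m^2*(-7*c - 35) + m*(c^2 + 52*c + 235) + 70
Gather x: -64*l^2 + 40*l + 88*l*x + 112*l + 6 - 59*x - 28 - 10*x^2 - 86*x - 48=-64*l^2 + 152*l - 10*x^2 + x*(88*l - 145) - 70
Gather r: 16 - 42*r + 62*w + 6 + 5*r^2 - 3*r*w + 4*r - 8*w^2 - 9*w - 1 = 5*r^2 + r*(-3*w - 38) - 8*w^2 + 53*w + 21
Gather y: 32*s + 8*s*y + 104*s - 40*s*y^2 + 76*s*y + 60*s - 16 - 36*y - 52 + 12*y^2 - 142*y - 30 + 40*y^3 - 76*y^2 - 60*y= 196*s + 40*y^3 + y^2*(-40*s - 64) + y*(84*s - 238) - 98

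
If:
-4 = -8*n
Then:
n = 1/2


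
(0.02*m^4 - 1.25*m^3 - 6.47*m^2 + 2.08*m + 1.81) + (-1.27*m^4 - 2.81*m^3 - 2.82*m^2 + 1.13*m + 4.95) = -1.25*m^4 - 4.06*m^3 - 9.29*m^2 + 3.21*m + 6.76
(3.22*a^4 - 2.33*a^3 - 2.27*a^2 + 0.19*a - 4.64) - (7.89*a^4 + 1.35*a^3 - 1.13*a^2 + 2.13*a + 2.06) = -4.67*a^4 - 3.68*a^3 - 1.14*a^2 - 1.94*a - 6.7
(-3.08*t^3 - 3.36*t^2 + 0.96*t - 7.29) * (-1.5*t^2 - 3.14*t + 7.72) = 4.62*t^5 + 14.7112*t^4 - 14.6672*t^3 - 18.0186*t^2 + 30.3018*t - 56.2788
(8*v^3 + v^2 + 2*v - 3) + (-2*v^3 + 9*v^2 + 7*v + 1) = 6*v^3 + 10*v^2 + 9*v - 2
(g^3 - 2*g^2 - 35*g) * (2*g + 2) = 2*g^4 - 2*g^3 - 74*g^2 - 70*g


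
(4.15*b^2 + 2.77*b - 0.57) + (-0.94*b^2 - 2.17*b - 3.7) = 3.21*b^2 + 0.6*b - 4.27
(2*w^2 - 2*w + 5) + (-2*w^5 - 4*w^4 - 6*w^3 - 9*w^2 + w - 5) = -2*w^5 - 4*w^4 - 6*w^3 - 7*w^2 - w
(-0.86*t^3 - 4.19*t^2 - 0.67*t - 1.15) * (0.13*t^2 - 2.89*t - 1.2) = -0.1118*t^5 + 1.9407*t^4 + 13.054*t^3 + 6.8148*t^2 + 4.1275*t + 1.38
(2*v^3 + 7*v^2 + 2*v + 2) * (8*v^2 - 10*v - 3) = 16*v^5 + 36*v^4 - 60*v^3 - 25*v^2 - 26*v - 6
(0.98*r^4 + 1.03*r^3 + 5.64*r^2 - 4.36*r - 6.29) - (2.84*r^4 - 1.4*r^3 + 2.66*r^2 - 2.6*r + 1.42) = -1.86*r^4 + 2.43*r^3 + 2.98*r^2 - 1.76*r - 7.71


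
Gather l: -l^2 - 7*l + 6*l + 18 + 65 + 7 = -l^2 - l + 90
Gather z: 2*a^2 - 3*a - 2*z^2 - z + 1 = 2*a^2 - 3*a - 2*z^2 - z + 1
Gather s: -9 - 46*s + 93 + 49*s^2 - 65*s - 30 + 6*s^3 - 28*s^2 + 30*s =6*s^3 + 21*s^2 - 81*s + 54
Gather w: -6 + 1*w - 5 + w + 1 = 2*w - 10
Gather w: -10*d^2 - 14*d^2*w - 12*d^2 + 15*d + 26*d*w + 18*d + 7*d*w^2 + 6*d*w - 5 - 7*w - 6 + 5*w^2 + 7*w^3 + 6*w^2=-22*d^2 + 33*d + 7*w^3 + w^2*(7*d + 11) + w*(-14*d^2 + 32*d - 7) - 11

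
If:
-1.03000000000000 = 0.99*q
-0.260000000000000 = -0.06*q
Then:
No Solution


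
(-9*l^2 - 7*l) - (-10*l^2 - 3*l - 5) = l^2 - 4*l + 5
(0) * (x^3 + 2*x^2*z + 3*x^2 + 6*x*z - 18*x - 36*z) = 0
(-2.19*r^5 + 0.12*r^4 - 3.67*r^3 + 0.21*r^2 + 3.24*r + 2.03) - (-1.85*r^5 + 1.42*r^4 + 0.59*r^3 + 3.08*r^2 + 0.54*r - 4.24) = -0.34*r^5 - 1.3*r^4 - 4.26*r^3 - 2.87*r^2 + 2.7*r + 6.27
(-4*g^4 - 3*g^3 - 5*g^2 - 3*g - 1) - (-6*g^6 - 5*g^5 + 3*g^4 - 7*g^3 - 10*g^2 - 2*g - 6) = 6*g^6 + 5*g^5 - 7*g^4 + 4*g^3 + 5*g^2 - g + 5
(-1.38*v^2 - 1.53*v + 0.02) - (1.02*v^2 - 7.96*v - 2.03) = -2.4*v^2 + 6.43*v + 2.05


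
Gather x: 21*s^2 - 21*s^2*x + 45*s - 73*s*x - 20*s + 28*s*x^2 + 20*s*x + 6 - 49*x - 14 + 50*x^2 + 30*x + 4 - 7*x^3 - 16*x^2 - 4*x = 21*s^2 + 25*s - 7*x^3 + x^2*(28*s + 34) + x*(-21*s^2 - 53*s - 23) - 4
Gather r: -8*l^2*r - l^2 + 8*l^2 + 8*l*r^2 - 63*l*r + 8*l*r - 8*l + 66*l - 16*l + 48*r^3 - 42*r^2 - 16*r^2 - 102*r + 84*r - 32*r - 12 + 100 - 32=7*l^2 + 42*l + 48*r^3 + r^2*(8*l - 58) + r*(-8*l^2 - 55*l - 50) + 56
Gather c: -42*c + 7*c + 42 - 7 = 35 - 35*c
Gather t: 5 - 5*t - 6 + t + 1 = -4*t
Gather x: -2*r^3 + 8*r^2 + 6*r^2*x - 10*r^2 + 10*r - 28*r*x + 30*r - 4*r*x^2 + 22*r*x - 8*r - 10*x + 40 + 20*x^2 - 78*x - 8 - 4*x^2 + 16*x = -2*r^3 - 2*r^2 + 32*r + x^2*(16 - 4*r) + x*(6*r^2 - 6*r - 72) + 32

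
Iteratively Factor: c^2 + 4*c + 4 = (c + 2)*(c + 2)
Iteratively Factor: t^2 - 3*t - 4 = (t + 1)*(t - 4)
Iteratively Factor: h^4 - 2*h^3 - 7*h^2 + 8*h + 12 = (h + 2)*(h^3 - 4*h^2 + h + 6) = (h + 1)*(h + 2)*(h^2 - 5*h + 6) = (h - 3)*(h + 1)*(h + 2)*(h - 2)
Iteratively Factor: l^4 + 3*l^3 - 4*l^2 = (l + 4)*(l^3 - l^2) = l*(l + 4)*(l^2 - l) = l^2*(l + 4)*(l - 1)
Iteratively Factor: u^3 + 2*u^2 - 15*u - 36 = (u - 4)*(u^2 + 6*u + 9) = (u - 4)*(u + 3)*(u + 3)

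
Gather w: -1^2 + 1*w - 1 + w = 2*w - 2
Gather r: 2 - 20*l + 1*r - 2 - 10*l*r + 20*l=r*(1 - 10*l)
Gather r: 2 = 2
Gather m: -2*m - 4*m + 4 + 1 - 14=-6*m - 9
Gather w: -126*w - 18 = -126*w - 18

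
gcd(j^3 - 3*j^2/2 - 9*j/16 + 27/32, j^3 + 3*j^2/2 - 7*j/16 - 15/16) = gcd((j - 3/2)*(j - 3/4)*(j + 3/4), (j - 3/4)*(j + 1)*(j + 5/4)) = j - 3/4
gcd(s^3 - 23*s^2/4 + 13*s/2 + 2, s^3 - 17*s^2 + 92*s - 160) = s - 4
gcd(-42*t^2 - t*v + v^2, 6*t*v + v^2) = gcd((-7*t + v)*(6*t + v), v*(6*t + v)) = 6*t + v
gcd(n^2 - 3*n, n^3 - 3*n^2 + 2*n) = n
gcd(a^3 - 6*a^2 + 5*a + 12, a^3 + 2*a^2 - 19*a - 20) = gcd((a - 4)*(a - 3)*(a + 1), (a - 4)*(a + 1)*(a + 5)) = a^2 - 3*a - 4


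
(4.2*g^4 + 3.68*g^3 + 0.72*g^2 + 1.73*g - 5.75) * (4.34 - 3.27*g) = -13.734*g^5 + 6.1944*g^4 + 13.6168*g^3 - 2.5323*g^2 + 26.3107*g - 24.955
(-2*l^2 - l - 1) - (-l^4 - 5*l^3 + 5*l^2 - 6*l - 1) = l^4 + 5*l^3 - 7*l^2 + 5*l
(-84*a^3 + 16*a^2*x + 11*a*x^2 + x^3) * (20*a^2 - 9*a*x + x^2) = -1680*a^5 + 1076*a^4*x - 8*a^3*x^2 - 63*a^2*x^3 + 2*a*x^4 + x^5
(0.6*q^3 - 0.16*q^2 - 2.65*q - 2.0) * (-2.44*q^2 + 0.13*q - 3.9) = -1.464*q^5 + 0.4684*q^4 + 4.1052*q^3 + 5.1595*q^2 + 10.075*q + 7.8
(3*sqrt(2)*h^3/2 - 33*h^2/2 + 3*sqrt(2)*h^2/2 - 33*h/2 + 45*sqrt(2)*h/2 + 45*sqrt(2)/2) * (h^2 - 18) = 3*sqrt(2)*h^5/2 - 33*h^4/2 + 3*sqrt(2)*h^4/2 - 33*h^3/2 - 9*sqrt(2)*h^3/2 - 9*sqrt(2)*h^2/2 + 297*h^2 - 405*sqrt(2)*h + 297*h - 405*sqrt(2)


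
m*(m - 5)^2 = m^3 - 10*m^2 + 25*m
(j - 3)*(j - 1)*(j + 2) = j^3 - 2*j^2 - 5*j + 6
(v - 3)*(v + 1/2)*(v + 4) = v^3 + 3*v^2/2 - 23*v/2 - 6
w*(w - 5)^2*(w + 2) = w^4 - 8*w^3 + 5*w^2 + 50*w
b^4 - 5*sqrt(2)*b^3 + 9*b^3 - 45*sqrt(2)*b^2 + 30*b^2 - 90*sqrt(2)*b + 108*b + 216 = (b + 3)*(b + 6)*(b - 3*sqrt(2))*(b - 2*sqrt(2))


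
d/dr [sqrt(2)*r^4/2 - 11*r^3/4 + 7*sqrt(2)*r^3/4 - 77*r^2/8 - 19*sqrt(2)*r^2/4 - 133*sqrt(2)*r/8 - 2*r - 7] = 2*sqrt(2)*r^3 - 33*r^2/4 + 21*sqrt(2)*r^2/4 - 77*r/4 - 19*sqrt(2)*r/2 - 133*sqrt(2)/8 - 2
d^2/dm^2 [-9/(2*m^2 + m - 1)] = 18*(4*m^2 + 2*m - (4*m + 1)^2 - 2)/(2*m^2 + m - 1)^3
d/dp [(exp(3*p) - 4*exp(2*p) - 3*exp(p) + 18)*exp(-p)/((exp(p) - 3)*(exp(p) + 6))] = (7*exp(2*p) + 12*exp(p) + 36)*exp(-p)/(exp(2*p) + 12*exp(p) + 36)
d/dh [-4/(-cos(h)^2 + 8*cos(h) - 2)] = 8*(cos(h) - 4)*sin(h)/(cos(h)^2 - 8*cos(h) + 2)^2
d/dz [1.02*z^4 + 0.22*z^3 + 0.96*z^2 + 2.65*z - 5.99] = 4.08*z^3 + 0.66*z^2 + 1.92*z + 2.65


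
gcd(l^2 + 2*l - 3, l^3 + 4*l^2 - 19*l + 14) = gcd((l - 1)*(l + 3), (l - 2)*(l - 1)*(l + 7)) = l - 1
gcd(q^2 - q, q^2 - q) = q^2 - q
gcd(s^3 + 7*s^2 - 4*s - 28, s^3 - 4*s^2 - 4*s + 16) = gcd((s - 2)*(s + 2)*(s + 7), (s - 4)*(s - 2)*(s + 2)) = s^2 - 4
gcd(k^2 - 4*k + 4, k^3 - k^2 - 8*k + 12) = k^2 - 4*k + 4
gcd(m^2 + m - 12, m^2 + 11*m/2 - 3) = 1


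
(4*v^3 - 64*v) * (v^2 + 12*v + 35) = 4*v^5 + 48*v^4 + 76*v^3 - 768*v^2 - 2240*v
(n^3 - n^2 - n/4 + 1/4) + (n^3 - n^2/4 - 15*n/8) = 2*n^3 - 5*n^2/4 - 17*n/8 + 1/4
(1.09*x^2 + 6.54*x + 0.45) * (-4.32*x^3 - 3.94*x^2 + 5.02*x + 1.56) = -4.7088*x^5 - 32.5474*x^4 - 22.2398*x^3 + 32.7582*x^2 + 12.4614*x + 0.702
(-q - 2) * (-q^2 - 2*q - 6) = q^3 + 4*q^2 + 10*q + 12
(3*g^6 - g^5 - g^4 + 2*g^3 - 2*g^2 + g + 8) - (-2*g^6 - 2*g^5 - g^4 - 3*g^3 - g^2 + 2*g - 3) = 5*g^6 + g^5 + 5*g^3 - g^2 - g + 11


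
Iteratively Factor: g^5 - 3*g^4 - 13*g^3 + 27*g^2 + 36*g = (g - 3)*(g^4 - 13*g^2 - 12*g) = (g - 3)*(g + 1)*(g^3 - g^2 - 12*g) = (g - 4)*(g - 3)*(g + 1)*(g^2 + 3*g) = (g - 4)*(g - 3)*(g + 1)*(g + 3)*(g)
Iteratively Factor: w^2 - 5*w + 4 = (w - 1)*(w - 4)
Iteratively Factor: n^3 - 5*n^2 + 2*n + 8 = (n - 4)*(n^2 - n - 2) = (n - 4)*(n - 2)*(n + 1)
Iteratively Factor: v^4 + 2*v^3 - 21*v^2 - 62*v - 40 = (v - 5)*(v^3 + 7*v^2 + 14*v + 8) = (v - 5)*(v + 4)*(v^2 + 3*v + 2) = (v - 5)*(v + 2)*(v + 4)*(v + 1)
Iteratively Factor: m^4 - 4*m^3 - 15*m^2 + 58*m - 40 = (m - 1)*(m^3 - 3*m^2 - 18*m + 40) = (m - 5)*(m - 1)*(m^2 + 2*m - 8) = (m - 5)*(m - 2)*(m - 1)*(m + 4)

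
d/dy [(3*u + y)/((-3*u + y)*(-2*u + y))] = ((2*u - y)*(3*u - y) + (2*u - y)*(3*u + y) + (3*u - y)*(3*u + y))/((2*u - y)^2*(3*u - y)^2)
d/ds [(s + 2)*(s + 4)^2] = (s + 4)*(3*s + 8)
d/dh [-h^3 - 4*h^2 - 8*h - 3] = -3*h^2 - 8*h - 8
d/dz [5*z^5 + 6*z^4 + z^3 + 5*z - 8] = 25*z^4 + 24*z^3 + 3*z^2 + 5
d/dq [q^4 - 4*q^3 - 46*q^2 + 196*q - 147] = 4*q^3 - 12*q^2 - 92*q + 196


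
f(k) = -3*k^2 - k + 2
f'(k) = -6*k - 1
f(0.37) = 1.22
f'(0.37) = -3.22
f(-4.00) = -42.00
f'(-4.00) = 23.00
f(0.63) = 0.18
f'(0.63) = -4.78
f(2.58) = -20.55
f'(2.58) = -16.48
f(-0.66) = 1.35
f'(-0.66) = 2.96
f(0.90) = -1.33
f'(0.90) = -6.40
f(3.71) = -43.00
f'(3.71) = -23.26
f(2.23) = -15.15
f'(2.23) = -14.38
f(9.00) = -250.00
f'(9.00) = -55.00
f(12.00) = -442.00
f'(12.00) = -73.00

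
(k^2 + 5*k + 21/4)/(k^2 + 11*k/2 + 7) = (k + 3/2)/(k + 2)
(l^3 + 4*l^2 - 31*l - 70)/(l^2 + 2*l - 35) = l + 2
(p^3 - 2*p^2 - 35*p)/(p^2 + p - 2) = p*(p^2 - 2*p - 35)/(p^2 + p - 2)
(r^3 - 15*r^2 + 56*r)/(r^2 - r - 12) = r*(-r^2 + 15*r - 56)/(-r^2 + r + 12)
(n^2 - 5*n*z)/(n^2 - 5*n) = (n - 5*z)/(n - 5)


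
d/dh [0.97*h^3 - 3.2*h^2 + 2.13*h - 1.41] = 2.91*h^2 - 6.4*h + 2.13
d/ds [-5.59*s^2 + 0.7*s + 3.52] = 0.7 - 11.18*s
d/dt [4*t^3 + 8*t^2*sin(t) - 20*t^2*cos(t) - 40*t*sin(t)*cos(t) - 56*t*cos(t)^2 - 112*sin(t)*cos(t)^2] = 20*t^2*sin(t) + 8*t^2*cos(t) + 12*t^2 + 16*t*sin(t) + 56*t*sin(2*t) - 40*t*cos(t) - 40*t*cos(2*t) - 20*sin(2*t) - 28*cos(t) - 28*cos(2*t) - 84*cos(3*t) - 28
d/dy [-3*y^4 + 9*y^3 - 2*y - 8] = -12*y^3 + 27*y^2 - 2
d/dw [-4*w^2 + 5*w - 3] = 5 - 8*w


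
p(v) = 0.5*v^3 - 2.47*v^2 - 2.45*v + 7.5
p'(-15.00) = 409.15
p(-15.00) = -2199.00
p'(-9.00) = 163.51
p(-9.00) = -535.02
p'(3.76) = 0.18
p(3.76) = -10.05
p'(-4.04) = 41.99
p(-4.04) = -55.89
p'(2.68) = -4.92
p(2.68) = -7.18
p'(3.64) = -0.56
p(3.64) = -10.03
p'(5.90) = 20.62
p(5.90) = 9.75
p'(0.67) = -5.09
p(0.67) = 4.90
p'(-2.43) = 18.41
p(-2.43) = -8.31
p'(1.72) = -6.51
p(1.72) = -1.48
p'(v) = 1.5*v^2 - 4.94*v - 2.45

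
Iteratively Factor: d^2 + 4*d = (d)*(d + 4)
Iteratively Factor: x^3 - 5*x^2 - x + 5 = (x - 5)*(x^2 - 1) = (x - 5)*(x - 1)*(x + 1)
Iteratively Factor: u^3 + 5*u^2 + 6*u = (u + 3)*(u^2 + 2*u) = (u + 2)*(u + 3)*(u)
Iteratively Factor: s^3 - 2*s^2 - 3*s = (s)*(s^2 - 2*s - 3) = s*(s + 1)*(s - 3)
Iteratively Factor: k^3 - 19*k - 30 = (k + 3)*(k^2 - 3*k - 10) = (k + 2)*(k + 3)*(k - 5)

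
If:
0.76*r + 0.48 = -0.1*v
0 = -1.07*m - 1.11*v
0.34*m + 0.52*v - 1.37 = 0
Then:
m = -8.50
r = -1.71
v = 8.19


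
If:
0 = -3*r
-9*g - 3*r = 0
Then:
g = 0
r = 0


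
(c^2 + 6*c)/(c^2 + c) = (c + 6)/(c + 1)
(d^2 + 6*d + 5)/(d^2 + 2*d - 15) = (d + 1)/(d - 3)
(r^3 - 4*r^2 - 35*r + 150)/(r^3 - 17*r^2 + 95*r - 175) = (r + 6)/(r - 7)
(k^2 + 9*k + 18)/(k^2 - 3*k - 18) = (k + 6)/(k - 6)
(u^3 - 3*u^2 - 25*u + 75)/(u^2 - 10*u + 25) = (u^2 + 2*u - 15)/(u - 5)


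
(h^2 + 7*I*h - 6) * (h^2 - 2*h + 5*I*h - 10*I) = h^4 - 2*h^3 + 12*I*h^3 - 41*h^2 - 24*I*h^2 + 82*h - 30*I*h + 60*I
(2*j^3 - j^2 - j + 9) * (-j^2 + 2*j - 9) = -2*j^5 + 5*j^4 - 19*j^3 - 2*j^2 + 27*j - 81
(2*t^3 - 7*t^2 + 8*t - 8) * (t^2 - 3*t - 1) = 2*t^5 - 13*t^4 + 27*t^3 - 25*t^2 + 16*t + 8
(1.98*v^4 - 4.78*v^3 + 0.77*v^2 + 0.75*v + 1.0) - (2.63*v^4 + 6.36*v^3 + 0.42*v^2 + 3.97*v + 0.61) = -0.65*v^4 - 11.14*v^3 + 0.35*v^2 - 3.22*v + 0.39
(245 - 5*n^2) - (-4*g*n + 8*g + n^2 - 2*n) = 4*g*n - 8*g - 6*n^2 + 2*n + 245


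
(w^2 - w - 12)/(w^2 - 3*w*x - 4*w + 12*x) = (-w - 3)/(-w + 3*x)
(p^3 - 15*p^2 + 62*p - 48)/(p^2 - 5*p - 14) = (-p^3 + 15*p^2 - 62*p + 48)/(-p^2 + 5*p + 14)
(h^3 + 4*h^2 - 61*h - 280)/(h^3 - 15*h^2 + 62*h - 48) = (h^2 + 12*h + 35)/(h^2 - 7*h + 6)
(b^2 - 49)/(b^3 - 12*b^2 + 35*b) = (b + 7)/(b*(b - 5))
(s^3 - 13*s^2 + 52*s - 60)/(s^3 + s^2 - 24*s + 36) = (s^2 - 11*s + 30)/(s^2 + 3*s - 18)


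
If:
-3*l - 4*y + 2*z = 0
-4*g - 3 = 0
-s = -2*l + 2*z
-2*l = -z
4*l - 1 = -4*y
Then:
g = -3/4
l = 1/5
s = -2/5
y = 1/20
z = 2/5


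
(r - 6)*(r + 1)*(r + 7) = r^3 + 2*r^2 - 41*r - 42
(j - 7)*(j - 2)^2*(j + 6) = j^4 - 5*j^3 - 34*j^2 + 164*j - 168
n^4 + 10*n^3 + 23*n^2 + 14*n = n*(n + 1)*(n + 2)*(n + 7)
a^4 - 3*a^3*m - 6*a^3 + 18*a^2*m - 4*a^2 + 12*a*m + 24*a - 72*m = (a - 6)*(a - 2)*(a + 2)*(a - 3*m)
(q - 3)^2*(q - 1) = q^3 - 7*q^2 + 15*q - 9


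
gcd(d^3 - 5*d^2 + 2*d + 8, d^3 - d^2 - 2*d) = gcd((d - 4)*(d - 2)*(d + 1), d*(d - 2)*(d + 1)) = d^2 - d - 2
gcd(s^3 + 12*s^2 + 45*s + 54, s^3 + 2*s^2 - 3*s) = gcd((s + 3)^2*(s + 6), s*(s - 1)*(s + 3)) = s + 3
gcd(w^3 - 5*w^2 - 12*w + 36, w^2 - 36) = w - 6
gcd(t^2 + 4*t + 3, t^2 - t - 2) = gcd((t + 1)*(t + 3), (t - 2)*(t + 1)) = t + 1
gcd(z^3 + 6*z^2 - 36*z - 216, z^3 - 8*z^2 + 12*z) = z - 6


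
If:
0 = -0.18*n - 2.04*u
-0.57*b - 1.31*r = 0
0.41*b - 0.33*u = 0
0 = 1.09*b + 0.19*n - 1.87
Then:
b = -1.18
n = 16.61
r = 0.51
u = -1.47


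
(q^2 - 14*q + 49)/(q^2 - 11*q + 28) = (q - 7)/(q - 4)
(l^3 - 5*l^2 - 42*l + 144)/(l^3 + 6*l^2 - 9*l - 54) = (l - 8)/(l + 3)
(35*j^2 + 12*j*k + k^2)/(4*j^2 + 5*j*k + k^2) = (35*j^2 + 12*j*k + k^2)/(4*j^2 + 5*j*k + k^2)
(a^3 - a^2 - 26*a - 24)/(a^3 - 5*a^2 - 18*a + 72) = (a + 1)/(a - 3)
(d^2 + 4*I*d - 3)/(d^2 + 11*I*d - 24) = (d + I)/(d + 8*I)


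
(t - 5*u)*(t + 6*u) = t^2 + t*u - 30*u^2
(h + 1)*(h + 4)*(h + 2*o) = h^3 + 2*h^2*o + 5*h^2 + 10*h*o + 4*h + 8*o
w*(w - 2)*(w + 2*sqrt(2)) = w^3 - 2*w^2 + 2*sqrt(2)*w^2 - 4*sqrt(2)*w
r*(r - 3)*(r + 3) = r^3 - 9*r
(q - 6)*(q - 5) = q^2 - 11*q + 30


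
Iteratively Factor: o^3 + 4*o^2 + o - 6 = (o + 2)*(o^2 + 2*o - 3) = (o + 2)*(o + 3)*(o - 1)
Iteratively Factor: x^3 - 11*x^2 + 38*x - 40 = (x - 4)*(x^2 - 7*x + 10) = (x - 4)*(x - 2)*(x - 5)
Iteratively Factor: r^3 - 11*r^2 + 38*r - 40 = (r - 4)*(r^2 - 7*r + 10) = (r - 4)*(r - 2)*(r - 5)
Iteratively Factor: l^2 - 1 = (l + 1)*(l - 1)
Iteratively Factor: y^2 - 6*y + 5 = (y - 5)*(y - 1)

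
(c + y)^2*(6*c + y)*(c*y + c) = 6*c^4*y + 6*c^4 + 13*c^3*y^2 + 13*c^3*y + 8*c^2*y^3 + 8*c^2*y^2 + c*y^4 + c*y^3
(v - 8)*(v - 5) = v^2 - 13*v + 40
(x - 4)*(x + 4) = x^2 - 16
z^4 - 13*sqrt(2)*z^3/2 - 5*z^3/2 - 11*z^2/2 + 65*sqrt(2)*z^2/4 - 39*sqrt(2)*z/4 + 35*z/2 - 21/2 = (z - 3/2)*(z - 1)*(z - 7*sqrt(2))*(z + sqrt(2)/2)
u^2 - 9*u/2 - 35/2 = (u - 7)*(u + 5/2)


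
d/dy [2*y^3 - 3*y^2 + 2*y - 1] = 6*y^2 - 6*y + 2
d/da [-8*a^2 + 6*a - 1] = 6 - 16*a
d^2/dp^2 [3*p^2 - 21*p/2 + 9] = 6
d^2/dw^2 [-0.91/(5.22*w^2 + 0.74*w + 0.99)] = (49.592088*w^2 + 7.030296*w - 0.91*(10.44*w + 0.74)*(20.88*w + 1.48) + 9.405396)/(5.22*w^2 + 0.74*w + 0.99)^3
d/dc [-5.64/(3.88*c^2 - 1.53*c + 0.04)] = (43.7664*c - 8.6292)/(3.88*c^2 - 1.53*c + 0.04)^2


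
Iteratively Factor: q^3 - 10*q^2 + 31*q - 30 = (q - 5)*(q^2 - 5*q + 6) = (q - 5)*(q - 2)*(q - 3)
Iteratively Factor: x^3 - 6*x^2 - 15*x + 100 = (x + 4)*(x^2 - 10*x + 25) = (x - 5)*(x + 4)*(x - 5)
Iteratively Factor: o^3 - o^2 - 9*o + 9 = (o - 3)*(o^2 + 2*o - 3) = (o - 3)*(o + 3)*(o - 1)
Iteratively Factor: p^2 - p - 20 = (p + 4)*(p - 5)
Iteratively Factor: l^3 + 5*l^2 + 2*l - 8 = (l - 1)*(l^2 + 6*l + 8) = (l - 1)*(l + 2)*(l + 4)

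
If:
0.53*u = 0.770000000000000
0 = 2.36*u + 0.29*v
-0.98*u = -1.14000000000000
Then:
No Solution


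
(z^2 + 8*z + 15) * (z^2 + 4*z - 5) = z^4 + 12*z^3 + 42*z^2 + 20*z - 75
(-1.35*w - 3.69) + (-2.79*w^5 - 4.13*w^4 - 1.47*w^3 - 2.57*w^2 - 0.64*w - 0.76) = -2.79*w^5 - 4.13*w^4 - 1.47*w^3 - 2.57*w^2 - 1.99*w - 4.45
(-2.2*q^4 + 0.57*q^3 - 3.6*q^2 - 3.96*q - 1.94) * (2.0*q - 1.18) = -4.4*q^5 + 3.736*q^4 - 7.8726*q^3 - 3.672*q^2 + 0.7928*q + 2.2892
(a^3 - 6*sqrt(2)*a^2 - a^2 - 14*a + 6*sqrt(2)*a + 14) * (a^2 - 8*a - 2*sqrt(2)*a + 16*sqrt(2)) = a^5 - 8*sqrt(2)*a^4 - 9*a^4 + 18*a^3 + 72*sqrt(2)*a^3 - 90*a^2 - 36*sqrt(2)*a^2 - 252*sqrt(2)*a + 80*a + 224*sqrt(2)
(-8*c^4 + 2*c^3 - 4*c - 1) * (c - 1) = -8*c^5 + 10*c^4 - 2*c^3 - 4*c^2 + 3*c + 1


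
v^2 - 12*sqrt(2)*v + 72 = (v - 6*sqrt(2))^2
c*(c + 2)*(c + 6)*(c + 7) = c^4 + 15*c^3 + 68*c^2 + 84*c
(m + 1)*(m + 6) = m^2 + 7*m + 6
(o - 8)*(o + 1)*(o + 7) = o^3 - 57*o - 56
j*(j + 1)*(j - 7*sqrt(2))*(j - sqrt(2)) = j^4 - 8*sqrt(2)*j^3 + j^3 - 8*sqrt(2)*j^2 + 14*j^2 + 14*j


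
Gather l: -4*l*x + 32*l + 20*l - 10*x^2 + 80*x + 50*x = l*(52 - 4*x) - 10*x^2 + 130*x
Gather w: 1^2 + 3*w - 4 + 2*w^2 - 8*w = 2*w^2 - 5*w - 3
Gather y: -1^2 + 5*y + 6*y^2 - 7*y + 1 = 6*y^2 - 2*y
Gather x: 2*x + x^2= x^2 + 2*x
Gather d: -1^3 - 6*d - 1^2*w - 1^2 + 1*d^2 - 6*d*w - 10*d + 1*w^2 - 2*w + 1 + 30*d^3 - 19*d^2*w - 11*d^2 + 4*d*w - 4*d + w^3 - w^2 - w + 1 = 30*d^3 + d^2*(-19*w - 10) + d*(-2*w - 20) + w^3 - 4*w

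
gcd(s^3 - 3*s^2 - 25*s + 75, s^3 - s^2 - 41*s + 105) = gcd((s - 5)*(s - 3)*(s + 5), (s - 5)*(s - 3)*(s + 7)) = s^2 - 8*s + 15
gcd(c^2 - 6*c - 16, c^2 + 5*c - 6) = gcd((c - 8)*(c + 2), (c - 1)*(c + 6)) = 1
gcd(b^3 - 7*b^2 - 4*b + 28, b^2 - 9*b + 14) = b^2 - 9*b + 14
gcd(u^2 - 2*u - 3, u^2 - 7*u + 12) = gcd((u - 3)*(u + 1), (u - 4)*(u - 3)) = u - 3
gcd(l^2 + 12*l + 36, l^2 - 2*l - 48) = l + 6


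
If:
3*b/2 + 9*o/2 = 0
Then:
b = -3*o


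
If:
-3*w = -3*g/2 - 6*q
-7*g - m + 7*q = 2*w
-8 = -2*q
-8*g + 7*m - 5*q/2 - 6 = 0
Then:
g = 17/16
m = 7/2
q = 4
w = 273/32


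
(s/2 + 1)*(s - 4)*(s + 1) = s^3/2 - s^2/2 - 5*s - 4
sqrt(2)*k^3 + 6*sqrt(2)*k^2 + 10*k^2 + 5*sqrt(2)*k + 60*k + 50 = (k + 5)*(k + 5*sqrt(2))*(sqrt(2)*k + sqrt(2))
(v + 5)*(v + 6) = v^2 + 11*v + 30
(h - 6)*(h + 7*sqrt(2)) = h^2 - 6*h + 7*sqrt(2)*h - 42*sqrt(2)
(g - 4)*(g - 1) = g^2 - 5*g + 4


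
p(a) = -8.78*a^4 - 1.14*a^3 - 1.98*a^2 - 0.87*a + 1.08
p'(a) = -35.12*a^3 - 3.42*a^2 - 3.96*a - 0.87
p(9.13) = -62046.22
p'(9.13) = -27050.13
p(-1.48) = -40.40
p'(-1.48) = 111.35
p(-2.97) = -667.09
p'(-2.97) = 900.80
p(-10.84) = -120000.49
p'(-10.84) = 44374.66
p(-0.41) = 0.93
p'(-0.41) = 2.60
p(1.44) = -45.43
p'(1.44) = -118.53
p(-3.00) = -694.53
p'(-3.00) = 928.47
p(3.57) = -1505.29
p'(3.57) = -1656.53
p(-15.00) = -441071.37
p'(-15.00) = 117819.03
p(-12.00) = -180365.76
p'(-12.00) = 60241.53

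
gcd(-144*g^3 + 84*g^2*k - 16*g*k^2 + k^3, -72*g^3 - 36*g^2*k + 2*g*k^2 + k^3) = 6*g - k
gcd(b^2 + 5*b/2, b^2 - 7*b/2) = b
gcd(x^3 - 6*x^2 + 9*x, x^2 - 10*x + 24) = 1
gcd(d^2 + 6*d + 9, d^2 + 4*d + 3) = d + 3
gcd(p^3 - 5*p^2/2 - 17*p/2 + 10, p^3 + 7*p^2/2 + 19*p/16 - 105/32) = p + 5/2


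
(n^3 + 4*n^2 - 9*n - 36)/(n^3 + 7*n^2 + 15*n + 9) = (n^2 + n - 12)/(n^2 + 4*n + 3)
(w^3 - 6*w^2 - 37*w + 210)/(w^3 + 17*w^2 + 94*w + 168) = (w^2 - 12*w + 35)/(w^2 + 11*w + 28)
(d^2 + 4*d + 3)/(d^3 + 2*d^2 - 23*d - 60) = (d + 1)/(d^2 - d - 20)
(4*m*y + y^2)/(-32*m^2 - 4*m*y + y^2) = y/(-8*m + y)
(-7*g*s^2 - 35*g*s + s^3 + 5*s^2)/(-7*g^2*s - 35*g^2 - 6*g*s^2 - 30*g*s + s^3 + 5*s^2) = s/(g + s)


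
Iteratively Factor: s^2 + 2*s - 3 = (s - 1)*(s + 3)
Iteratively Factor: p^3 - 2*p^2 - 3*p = (p)*(p^2 - 2*p - 3) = p*(p - 3)*(p + 1)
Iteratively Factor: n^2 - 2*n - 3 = (n + 1)*(n - 3)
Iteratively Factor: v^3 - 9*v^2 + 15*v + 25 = (v - 5)*(v^2 - 4*v - 5) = (v - 5)^2*(v + 1)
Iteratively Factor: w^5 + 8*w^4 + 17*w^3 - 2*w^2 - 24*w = (w + 2)*(w^4 + 6*w^3 + 5*w^2 - 12*w) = (w - 1)*(w + 2)*(w^3 + 7*w^2 + 12*w) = w*(w - 1)*(w + 2)*(w^2 + 7*w + 12) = w*(w - 1)*(w + 2)*(w + 3)*(w + 4)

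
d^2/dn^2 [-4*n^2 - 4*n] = -8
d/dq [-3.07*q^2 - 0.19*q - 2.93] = -6.14*q - 0.19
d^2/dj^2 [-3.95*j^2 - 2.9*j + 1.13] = -7.90000000000000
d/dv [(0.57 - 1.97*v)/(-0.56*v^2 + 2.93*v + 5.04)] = (-1.1032*v^2 + 0.6384*v - 11.5989)/(0.3136*v^4 - 3.2816*v^3 + 2.9401*v^2 + 29.5344*v + 25.4016)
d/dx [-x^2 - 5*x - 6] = -2*x - 5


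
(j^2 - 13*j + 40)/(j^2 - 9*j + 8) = (j - 5)/(j - 1)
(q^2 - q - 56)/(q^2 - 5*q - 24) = (q + 7)/(q + 3)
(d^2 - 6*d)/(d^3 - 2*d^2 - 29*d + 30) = d/(d^2 + 4*d - 5)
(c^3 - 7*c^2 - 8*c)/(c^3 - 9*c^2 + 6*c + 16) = c/(c - 2)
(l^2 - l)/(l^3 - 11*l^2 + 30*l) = (l - 1)/(l^2 - 11*l + 30)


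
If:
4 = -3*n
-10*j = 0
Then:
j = 0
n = -4/3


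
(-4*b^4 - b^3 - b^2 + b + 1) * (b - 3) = -4*b^5 + 11*b^4 + 2*b^3 + 4*b^2 - 2*b - 3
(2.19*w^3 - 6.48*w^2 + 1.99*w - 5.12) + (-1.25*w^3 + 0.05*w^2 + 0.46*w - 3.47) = 0.94*w^3 - 6.43*w^2 + 2.45*w - 8.59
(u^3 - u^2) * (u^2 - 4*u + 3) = u^5 - 5*u^4 + 7*u^3 - 3*u^2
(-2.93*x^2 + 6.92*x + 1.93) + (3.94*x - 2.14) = -2.93*x^2 + 10.86*x - 0.21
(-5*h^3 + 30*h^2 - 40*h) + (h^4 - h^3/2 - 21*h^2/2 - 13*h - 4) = h^4 - 11*h^3/2 + 39*h^2/2 - 53*h - 4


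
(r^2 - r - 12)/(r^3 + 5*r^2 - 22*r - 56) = (r + 3)/(r^2 + 9*r + 14)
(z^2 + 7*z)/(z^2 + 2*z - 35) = z/(z - 5)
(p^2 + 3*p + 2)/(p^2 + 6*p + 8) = (p + 1)/(p + 4)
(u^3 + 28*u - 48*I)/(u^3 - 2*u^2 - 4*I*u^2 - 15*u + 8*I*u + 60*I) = (u^2 + 4*I*u + 12)/(u^2 - 2*u - 15)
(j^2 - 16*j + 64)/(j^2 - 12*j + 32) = (j - 8)/(j - 4)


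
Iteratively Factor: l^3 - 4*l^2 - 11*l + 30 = (l - 5)*(l^2 + l - 6) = (l - 5)*(l - 2)*(l + 3)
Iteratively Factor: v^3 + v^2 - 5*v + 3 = (v - 1)*(v^2 + 2*v - 3) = (v - 1)*(v + 3)*(v - 1)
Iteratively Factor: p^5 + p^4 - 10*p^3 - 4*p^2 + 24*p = (p + 2)*(p^4 - p^3 - 8*p^2 + 12*p) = p*(p + 2)*(p^3 - p^2 - 8*p + 12) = p*(p + 2)*(p + 3)*(p^2 - 4*p + 4) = p*(p - 2)*(p + 2)*(p + 3)*(p - 2)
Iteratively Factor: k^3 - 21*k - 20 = (k + 1)*(k^2 - k - 20) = (k - 5)*(k + 1)*(k + 4)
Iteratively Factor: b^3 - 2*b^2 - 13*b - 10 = (b + 2)*(b^2 - 4*b - 5) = (b - 5)*(b + 2)*(b + 1)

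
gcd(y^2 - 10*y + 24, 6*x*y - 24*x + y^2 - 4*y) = y - 4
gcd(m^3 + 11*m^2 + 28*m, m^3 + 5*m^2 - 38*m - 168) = m^2 + 11*m + 28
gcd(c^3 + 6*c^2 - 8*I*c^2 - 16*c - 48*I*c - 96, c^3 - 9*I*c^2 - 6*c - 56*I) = c - 4*I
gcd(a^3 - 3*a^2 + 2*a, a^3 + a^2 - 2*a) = a^2 - a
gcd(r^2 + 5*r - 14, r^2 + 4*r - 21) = r + 7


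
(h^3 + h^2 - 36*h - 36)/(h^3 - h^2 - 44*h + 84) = (h^2 + 7*h + 6)/(h^2 + 5*h - 14)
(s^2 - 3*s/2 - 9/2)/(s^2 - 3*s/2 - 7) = (-2*s^2 + 3*s + 9)/(-2*s^2 + 3*s + 14)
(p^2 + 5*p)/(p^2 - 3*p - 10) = p*(p + 5)/(p^2 - 3*p - 10)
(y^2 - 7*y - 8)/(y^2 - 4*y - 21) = (-y^2 + 7*y + 8)/(-y^2 + 4*y + 21)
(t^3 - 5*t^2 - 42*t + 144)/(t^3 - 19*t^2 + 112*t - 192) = (t + 6)/(t - 8)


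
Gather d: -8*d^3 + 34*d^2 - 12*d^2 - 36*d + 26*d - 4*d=-8*d^3 + 22*d^2 - 14*d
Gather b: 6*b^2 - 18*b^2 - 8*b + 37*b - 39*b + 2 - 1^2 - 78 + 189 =-12*b^2 - 10*b + 112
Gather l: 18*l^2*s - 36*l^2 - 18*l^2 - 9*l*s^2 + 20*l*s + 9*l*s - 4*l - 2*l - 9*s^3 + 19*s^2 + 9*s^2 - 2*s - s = l^2*(18*s - 54) + l*(-9*s^2 + 29*s - 6) - 9*s^3 + 28*s^2 - 3*s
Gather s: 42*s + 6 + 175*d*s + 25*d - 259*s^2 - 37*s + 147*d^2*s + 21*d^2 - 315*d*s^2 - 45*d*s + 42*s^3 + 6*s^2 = 21*d^2 + 25*d + 42*s^3 + s^2*(-315*d - 253) + s*(147*d^2 + 130*d + 5) + 6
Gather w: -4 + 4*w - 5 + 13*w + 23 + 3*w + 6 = 20*w + 20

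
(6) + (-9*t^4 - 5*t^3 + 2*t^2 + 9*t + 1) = -9*t^4 - 5*t^3 + 2*t^2 + 9*t + 7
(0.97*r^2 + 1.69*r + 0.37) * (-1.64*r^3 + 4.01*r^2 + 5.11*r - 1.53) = -1.5908*r^5 + 1.1181*r^4 + 11.1268*r^3 + 8.6355*r^2 - 0.695*r - 0.5661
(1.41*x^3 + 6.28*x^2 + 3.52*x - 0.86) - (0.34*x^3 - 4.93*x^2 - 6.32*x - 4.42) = 1.07*x^3 + 11.21*x^2 + 9.84*x + 3.56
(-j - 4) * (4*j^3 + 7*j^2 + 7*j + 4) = -4*j^4 - 23*j^3 - 35*j^2 - 32*j - 16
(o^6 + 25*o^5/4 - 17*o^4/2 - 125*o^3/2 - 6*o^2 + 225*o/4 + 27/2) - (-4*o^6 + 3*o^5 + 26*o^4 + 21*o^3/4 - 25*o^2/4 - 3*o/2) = 5*o^6 + 13*o^5/4 - 69*o^4/2 - 271*o^3/4 + o^2/4 + 231*o/4 + 27/2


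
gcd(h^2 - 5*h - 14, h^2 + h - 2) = h + 2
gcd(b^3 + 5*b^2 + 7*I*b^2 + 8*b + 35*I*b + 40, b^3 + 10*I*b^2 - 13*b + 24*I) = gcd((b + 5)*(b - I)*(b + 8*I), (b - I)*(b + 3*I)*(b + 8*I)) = b^2 + 7*I*b + 8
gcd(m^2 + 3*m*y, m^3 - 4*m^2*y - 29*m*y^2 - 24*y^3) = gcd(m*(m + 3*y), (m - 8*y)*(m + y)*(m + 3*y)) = m + 3*y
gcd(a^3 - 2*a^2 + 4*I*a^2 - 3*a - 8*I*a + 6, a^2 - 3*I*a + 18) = a + 3*I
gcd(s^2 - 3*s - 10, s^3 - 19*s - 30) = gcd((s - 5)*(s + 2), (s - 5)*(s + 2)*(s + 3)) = s^2 - 3*s - 10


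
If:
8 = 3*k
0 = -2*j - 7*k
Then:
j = -28/3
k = 8/3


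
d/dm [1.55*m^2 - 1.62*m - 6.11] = 3.1*m - 1.62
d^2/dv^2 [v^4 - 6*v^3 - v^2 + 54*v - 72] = 12*v^2 - 36*v - 2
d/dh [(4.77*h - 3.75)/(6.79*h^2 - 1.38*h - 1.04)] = (-32.3883*h^2 + 50.925*h - 10.1358)/(46.1041*h^4 - 18.7404*h^3 - 12.2188*h^2 + 2.8704*h + 1.0816)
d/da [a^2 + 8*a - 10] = 2*a + 8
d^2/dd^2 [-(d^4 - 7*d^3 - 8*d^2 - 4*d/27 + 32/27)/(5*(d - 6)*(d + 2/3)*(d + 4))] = 16*(-11*d^3 + 453*d^2 - 1698*d + 4756)/(45*(d^6 - 6*d^5 - 60*d^4 + 280*d^3 + 1440*d^2 - 3456*d - 13824))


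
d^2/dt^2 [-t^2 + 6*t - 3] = -2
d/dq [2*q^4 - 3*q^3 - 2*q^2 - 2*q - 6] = 8*q^3 - 9*q^2 - 4*q - 2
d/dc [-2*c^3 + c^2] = 2*c*(1 - 3*c)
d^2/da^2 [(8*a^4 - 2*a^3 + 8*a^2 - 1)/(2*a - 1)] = 4*(48*a^4 - 68*a^3 + 30*a^2 - 3*a + 2)/(8*a^3 - 12*a^2 + 6*a - 1)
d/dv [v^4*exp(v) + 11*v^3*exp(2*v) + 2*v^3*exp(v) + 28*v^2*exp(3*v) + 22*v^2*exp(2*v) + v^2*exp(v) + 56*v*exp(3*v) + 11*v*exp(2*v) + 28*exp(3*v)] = (v^4 + 22*v^3*exp(v) + 6*v^3 + 84*v^2*exp(2*v) + 77*v^2*exp(v) + 7*v^2 + 224*v*exp(2*v) + 66*v*exp(v) + 2*v + 140*exp(2*v) + 11*exp(v))*exp(v)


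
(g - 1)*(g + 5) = g^2 + 4*g - 5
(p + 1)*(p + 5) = p^2 + 6*p + 5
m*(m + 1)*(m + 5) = m^3 + 6*m^2 + 5*m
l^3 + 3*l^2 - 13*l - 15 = (l - 3)*(l + 1)*(l + 5)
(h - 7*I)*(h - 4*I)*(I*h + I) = I*h^3 + 11*h^2 + I*h^2 + 11*h - 28*I*h - 28*I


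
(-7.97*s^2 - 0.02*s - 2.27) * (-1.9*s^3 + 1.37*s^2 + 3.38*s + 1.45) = 15.143*s^5 - 10.8809*s^4 - 22.653*s^3 - 14.734*s^2 - 7.7016*s - 3.2915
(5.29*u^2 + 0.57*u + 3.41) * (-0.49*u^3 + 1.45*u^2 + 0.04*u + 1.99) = -2.5921*u^5 + 7.3912*u^4 - 0.6328*u^3 + 15.4944*u^2 + 1.2707*u + 6.7859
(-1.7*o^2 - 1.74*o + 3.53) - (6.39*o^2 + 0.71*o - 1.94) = -8.09*o^2 - 2.45*o + 5.47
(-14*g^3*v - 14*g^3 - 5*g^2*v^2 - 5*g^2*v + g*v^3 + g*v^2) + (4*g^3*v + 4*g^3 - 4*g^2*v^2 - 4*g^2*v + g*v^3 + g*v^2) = -10*g^3*v - 10*g^3 - 9*g^2*v^2 - 9*g^2*v + 2*g*v^3 + 2*g*v^2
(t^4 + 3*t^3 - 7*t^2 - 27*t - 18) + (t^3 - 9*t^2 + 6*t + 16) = t^4 + 4*t^3 - 16*t^2 - 21*t - 2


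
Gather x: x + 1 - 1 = x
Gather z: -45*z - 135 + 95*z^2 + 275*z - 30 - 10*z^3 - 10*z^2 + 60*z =-10*z^3 + 85*z^2 + 290*z - 165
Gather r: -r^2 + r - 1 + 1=-r^2 + r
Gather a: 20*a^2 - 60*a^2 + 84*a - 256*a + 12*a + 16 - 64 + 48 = -40*a^2 - 160*a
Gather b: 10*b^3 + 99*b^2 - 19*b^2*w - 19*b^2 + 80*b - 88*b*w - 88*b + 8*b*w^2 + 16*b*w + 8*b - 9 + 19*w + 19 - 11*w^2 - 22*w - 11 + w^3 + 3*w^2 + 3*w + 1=10*b^3 + b^2*(80 - 19*w) + b*(8*w^2 - 72*w) + w^3 - 8*w^2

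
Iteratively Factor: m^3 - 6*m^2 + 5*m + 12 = (m + 1)*(m^2 - 7*m + 12) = (m - 3)*(m + 1)*(m - 4)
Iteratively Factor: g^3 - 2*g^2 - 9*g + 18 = (g + 3)*(g^2 - 5*g + 6) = (g - 2)*(g + 3)*(g - 3)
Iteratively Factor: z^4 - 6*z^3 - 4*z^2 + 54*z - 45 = (z - 3)*(z^3 - 3*z^2 - 13*z + 15) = (z - 3)*(z - 1)*(z^2 - 2*z - 15) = (z - 5)*(z - 3)*(z - 1)*(z + 3)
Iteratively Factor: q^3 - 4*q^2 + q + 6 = (q + 1)*(q^2 - 5*q + 6) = (q - 3)*(q + 1)*(q - 2)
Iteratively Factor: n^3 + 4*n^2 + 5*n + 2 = (n + 2)*(n^2 + 2*n + 1) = (n + 1)*(n + 2)*(n + 1)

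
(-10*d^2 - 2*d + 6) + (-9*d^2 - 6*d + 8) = -19*d^2 - 8*d + 14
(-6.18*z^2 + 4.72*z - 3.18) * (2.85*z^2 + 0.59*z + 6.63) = -17.613*z^4 + 9.8058*z^3 - 47.2516*z^2 + 29.4174*z - 21.0834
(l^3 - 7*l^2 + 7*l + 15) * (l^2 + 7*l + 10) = l^5 - 32*l^3 - 6*l^2 + 175*l + 150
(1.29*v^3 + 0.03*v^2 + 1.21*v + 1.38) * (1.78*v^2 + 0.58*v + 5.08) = 2.2962*v^5 + 0.8016*v^4 + 8.7244*v^3 + 3.3106*v^2 + 6.9472*v + 7.0104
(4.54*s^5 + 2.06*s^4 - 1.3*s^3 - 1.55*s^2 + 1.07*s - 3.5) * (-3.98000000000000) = -18.0692*s^5 - 8.1988*s^4 + 5.174*s^3 + 6.169*s^2 - 4.2586*s + 13.93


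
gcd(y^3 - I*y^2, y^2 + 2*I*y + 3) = y - I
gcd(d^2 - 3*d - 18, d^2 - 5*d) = 1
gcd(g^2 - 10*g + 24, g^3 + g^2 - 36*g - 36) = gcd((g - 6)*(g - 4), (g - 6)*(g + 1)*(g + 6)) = g - 6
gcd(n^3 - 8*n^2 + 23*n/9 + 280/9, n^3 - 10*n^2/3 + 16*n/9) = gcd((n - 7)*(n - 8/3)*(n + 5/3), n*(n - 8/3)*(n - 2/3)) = n - 8/3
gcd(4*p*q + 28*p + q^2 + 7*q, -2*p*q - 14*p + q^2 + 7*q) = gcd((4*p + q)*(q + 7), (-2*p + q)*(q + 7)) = q + 7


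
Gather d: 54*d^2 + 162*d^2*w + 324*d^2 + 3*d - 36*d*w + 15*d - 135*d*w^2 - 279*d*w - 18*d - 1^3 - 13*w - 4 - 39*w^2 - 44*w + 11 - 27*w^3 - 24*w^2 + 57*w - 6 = d^2*(162*w + 378) + d*(-135*w^2 - 315*w) - 27*w^3 - 63*w^2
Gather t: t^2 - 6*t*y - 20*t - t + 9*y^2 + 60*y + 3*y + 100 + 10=t^2 + t*(-6*y - 21) + 9*y^2 + 63*y + 110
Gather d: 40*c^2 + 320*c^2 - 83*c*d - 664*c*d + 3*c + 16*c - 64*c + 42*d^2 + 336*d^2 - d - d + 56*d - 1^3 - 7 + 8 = 360*c^2 - 45*c + 378*d^2 + d*(54 - 747*c)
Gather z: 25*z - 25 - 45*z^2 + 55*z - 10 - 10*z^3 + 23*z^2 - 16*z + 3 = -10*z^3 - 22*z^2 + 64*z - 32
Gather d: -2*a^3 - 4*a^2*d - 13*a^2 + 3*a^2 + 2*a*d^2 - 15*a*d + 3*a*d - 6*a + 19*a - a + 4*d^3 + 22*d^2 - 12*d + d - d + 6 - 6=-2*a^3 - 10*a^2 + 12*a + 4*d^3 + d^2*(2*a + 22) + d*(-4*a^2 - 12*a - 12)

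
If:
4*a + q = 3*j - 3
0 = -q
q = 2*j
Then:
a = -3/4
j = 0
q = 0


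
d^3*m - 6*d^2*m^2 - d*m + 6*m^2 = (d - 1)*(d - 6*m)*(d*m + m)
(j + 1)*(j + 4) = j^2 + 5*j + 4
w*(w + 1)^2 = w^3 + 2*w^2 + w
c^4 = c^4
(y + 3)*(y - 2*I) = y^2 + 3*y - 2*I*y - 6*I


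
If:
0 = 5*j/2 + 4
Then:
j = -8/5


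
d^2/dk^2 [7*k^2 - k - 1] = 14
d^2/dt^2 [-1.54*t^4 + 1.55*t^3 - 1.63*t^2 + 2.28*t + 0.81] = -18.48*t^2 + 9.3*t - 3.26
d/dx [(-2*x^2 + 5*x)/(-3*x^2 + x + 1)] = (13*x^2 - 4*x + 5)/(9*x^4 - 6*x^3 - 5*x^2 + 2*x + 1)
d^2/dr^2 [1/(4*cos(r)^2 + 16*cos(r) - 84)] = (-4*sin(r)^4 + 102*sin(r)^2 - 69*cos(r) - 3*cos(3*r) - 24)/(4*(cos(r) - 3)^3*(cos(r) + 7)^3)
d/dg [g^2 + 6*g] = 2*g + 6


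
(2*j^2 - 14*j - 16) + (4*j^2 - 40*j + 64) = 6*j^2 - 54*j + 48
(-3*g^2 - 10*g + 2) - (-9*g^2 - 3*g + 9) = 6*g^2 - 7*g - 7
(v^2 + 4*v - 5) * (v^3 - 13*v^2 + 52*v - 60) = v^5 - 9*v^4 - 5*v^3 + 213*v^2 - 500*v + 300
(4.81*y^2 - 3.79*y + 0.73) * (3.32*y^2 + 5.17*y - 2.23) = 15.9692*y^4 + 12.2849*y^3 - 27.897*y^2 + 12.2258*y - 1.6279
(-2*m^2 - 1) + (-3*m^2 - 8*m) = -5*m^2 - 8*m - 1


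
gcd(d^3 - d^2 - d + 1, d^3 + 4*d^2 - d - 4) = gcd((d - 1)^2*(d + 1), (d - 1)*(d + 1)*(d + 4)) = d^2 - 1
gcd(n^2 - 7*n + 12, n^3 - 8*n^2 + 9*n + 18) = n - 3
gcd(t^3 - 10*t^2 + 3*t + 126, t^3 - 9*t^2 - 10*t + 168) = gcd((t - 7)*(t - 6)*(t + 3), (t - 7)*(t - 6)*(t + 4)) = t^2 - 13*t + 42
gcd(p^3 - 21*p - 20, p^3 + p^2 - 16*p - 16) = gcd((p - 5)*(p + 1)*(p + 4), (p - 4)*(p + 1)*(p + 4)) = p^2 + 5*p + 4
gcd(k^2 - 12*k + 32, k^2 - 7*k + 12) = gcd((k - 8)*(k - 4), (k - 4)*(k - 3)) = k - 4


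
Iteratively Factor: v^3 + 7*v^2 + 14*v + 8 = (v + 4)*(v^2 + 3*v + 2) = (v + 1)*(v + 4)*(v + 2)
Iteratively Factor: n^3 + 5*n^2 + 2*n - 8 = (n + 2)*(n^2 + 3*n - 4) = (n + 2)*(n + 4)*(n - 1)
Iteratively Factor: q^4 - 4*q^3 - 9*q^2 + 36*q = (q)*(q^3 - 4*q^2 - 9*q + 36) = q*(q + 3)*(q^2 - 7*q + 12) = q*(q - 4)*(q + 3)*(q - 3)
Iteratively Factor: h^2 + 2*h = (h + 2)*(h)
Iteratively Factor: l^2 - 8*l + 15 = (l - 5)*(l - 3)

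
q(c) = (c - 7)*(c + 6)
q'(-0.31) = -1.62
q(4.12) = -29.15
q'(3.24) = 5.48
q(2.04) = -39.88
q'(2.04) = 3.08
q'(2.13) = 3.26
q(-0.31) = -41.59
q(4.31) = -27.73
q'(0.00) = -1.00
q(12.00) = 90.00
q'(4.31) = 7.62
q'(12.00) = 23.00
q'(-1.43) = -3.86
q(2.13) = -39.59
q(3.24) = -34.74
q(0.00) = -42.00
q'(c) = 2*c - 1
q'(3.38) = 5.76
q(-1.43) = -38.53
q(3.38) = -33.96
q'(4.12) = 7.24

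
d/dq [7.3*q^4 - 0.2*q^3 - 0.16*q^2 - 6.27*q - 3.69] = 29.2*q^3 - 0.6*q^2 - 0.32*q - 6.27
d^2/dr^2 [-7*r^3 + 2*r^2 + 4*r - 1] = 4 - 42*r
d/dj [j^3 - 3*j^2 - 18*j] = 3*j^2 - 6*j - 18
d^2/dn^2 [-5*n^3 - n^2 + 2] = -30*n - 2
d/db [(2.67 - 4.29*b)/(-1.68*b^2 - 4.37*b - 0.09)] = (-7.2072*b^2 + 8.9712*b + 12.054)/(2.8224*b^4 + 14.6832*b^3 + 19.3993*b^2 + 0.7866*b + 0.0081)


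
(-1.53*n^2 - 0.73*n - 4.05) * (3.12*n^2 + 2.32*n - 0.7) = -4.7736*n^4 - 5.8272*n^3 - 13.2586*n^2 - 8.885*n + 2.835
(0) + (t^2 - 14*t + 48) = t^2 - 14*t + 48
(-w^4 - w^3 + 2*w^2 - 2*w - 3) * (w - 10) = -w^5 + 9*w^4 + 12*w^3 - 22*w^2 + 17*w + 30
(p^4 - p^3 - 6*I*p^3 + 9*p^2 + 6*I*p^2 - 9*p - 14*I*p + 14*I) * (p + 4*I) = p^5 - p^4 - 2*I*p^4 + 33*p^3 + 2*I*p^3 - 33*p^2 + 22*I*p^2 + 56*p - 22*I*p - 56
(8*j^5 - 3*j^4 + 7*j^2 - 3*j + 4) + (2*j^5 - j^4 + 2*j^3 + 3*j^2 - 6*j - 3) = 10*j^5 - 4*j^4 + 2*j^3 + 10*j^2 - 9*j + 1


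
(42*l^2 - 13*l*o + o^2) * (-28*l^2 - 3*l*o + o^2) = -1176*l^4 + 238*l^3*o + 53*l^2*o^2 - 16*l*o^3 + o^4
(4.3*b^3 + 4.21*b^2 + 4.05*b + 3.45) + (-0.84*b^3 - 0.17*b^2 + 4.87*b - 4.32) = 3.46*b^3 + 4.04*b^2 + 8.92*b - 0.87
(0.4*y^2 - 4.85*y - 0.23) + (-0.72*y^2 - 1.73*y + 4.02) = -0.32*y^2 - 6.58*y + 3.79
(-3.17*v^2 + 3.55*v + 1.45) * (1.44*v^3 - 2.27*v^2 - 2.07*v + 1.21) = -4.5648*v^5 + 12.3079*v^4 + 0.591399999999999*v^3 - 14.4757*v^2 + 1.294*v + 1.7545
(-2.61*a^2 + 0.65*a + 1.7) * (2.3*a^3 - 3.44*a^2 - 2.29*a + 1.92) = -6.003*a^5 + 10.4734*a^4 + 7.6509*a^3 - 12.3477*a^2 - 2.645*a + 3.264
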